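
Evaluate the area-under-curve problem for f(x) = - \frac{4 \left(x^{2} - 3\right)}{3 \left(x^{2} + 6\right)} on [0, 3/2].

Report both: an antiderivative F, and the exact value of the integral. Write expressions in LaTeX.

A first test for any F(x): its x-derivative must equal f(x) identically.
F(x) = - \frac{4 x}{3} + 2 \sqrt{6} \operatorname{atan}{\left(\frac{\sqrt{6} x}{6} \right)} is an antiderivative of f.
Check: d/dx[- \frac{4 x}{3} + 2 \sqrt{6} \operatorname{atan}{\left(\frac{\sqrt{6} x}{6} \right)}] = \frac{12 - 4 x^{2}}{3 x^{2} + 18}, which equals f(x).
F(3/2) = -2 + 2 \sqrt{6} \operatorname{atan}{\left(\frac{\sqrt{6}}{4} \right)}; F(0) = 0.
Integral = F(3/2) - F(0) = -2 + 2 \sqrt{6} \operatorname{atan}{\left(\frac{\sqrt{6}}{4} \right)}.

Antiderivative: F(x) = - \frac{4 x}{3} + 2 \sqrt{6} \operatorname{atan}{\left(\frac{\sqrt{6} x}{6} \right)}; value = -2 + 2 \sqrt{6} \operatorname{atan}{\left(\frac{\sqrt{6}}{4} \right)}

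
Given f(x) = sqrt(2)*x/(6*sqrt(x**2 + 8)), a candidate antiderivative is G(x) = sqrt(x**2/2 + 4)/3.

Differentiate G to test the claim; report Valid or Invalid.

Valid - differentiating G returns exactly f.

d/dx[G] = sqrt(2)*x/(6*sqrt(x**2 + 8))
This equals f(x) exactly, so the claim holds.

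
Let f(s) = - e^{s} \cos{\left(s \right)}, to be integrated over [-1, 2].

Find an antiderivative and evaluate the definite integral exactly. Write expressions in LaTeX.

Recover f(s) by differentiating a candidate F(s); any mismatch rules it out.
F(s) = - \frac{e^{s} \sin{\left(s \right)}}{2} - \frac{e^{s} \cos{\left(s \right)}}{2} is an antiderivative of f.
Check: d/ds[- \frac{e^{s} \sin{\left(s \right)}}{2} - \frac{e^{s} \cos{\left(s \right)}}{2}] = - e^{s} \cos{\left(s \right)} = f(s).
F(2) = - \frac{e^{2} \sin{\left(2 \right)}}{2} - \frac{e^{2} \cos{\left(2 \right)}}{2}; F(-1) = - \frac{\cos{\left(1 \right)}}{2 e} + \frac{\sin{\left(1 \right)}}{2 e}.
Integral = F(2) - F(-1) = - \frac{e^{2} \sin{\left(2 \right)}}{2} - \frac{\sin{\left(1 \right)}}{2 e} + \frac{\cos{\left(1 \right)}}{2 e} - \frac{e^{2} \cos{\left(2 \right)}}{2}.

Antiderivative: F(s) = - \frac{e^{s} \sin{\left(s \right)}}{2} - \frac{e^{s} \cos{\left(s \right)}}{2}; value = - \frac{e^{2} \sin{\left(2 \right)}}{2} - \frac{\sin{\left(1 \right)}}{2 e} + \frac{\cos{\left(1 \right)}}{2 e} - \frac{e^{2} \cos{\left(2 \right)}}{2}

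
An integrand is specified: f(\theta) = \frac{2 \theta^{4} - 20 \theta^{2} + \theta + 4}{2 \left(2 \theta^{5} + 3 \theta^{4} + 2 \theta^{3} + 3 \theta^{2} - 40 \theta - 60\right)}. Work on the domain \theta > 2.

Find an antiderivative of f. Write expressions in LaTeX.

The denominator factors as 2 \left(\theta - 2\right) \left(\theta + 2\right) \left(2 \theta + 3\right) \left(\theta^{2} + 5\right); partial fractions split f into directly integrable pieces: \frac{305 \theta - 472}{522 \left(\theta^{2} + 5\right)} + \frac{37}{29 \left(2 \theta + 3\right)} - \frac{23}{36 \left(\theta + 2\right)} - \frac{1}{12 \left(\theta - 2\right)}.
Check: d/d\theta[\frac{- 435 \log{\left(\theta - 2 \right)} + 3330 \log{\left(\theta + \frac{3}{2} \right)} - 3335 \log{\left(\theta + 2 \right)} + 1525 \log{\left(\theta^{2} + 5 \right)} - 944 \sqrt{5} \operatorname{atan}{\left(\frac{\sqrt{5} \theta}{5} \right)}}{5220}] = \frac{2 \theta^{4} - 20 \theta^{2} + \theta + 4}{4 \theta^{5} + 6 \theta^{4} + 4 \theta^{3} + 6 \theta^{2} - 80 \theta - 120}, which equals f(\theta).

An antiderivative is F(\theta) = \frac{- 435 \log{\left(\theta - 2 \right)} + 3330 \log{\left(\theta + \frac{3}{2} \right)} - 3335 \log{\left(\theta + 2 \right)} + 1525 \log{\left(\theta^{2} + 5 \right)} - 944 \sqrt{5} \operatorname{atan}{\left(\frac{\sqrt{5} \theta}{5} \right)}}{5220}.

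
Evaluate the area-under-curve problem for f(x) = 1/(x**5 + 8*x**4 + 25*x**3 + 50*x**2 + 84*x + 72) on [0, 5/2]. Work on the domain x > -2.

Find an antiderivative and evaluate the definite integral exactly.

Antiderivative: F(x) = (338*x*log(x + 2) - 304*x*log(x + 3) - 17*x*log(x**2 + 4) - 14*x*atan(x/2) + 1014*log(x + 2) - 912*log(x + 3) - 51*log(x**2 + 4) - 42*atan(x/2) + 208)/(2704*x + 8112); value = -19*log(11/2)/169 - log(2)/8 - 17*log(41/4)/2704 - 5/429 - 7*atan(5/4)/1352 + 17*log(4)/2704 + 19*log(3)/169 + log(9/2)/8

Factor the denominator ((x + 2)*(x + 3)**2*(x**2 + 4)) and decompose: f = -(17*x + 14)/(1352*(x**2 + 4)) - 19/(169*(x + 3)) - 1/(13*(x + 3)**2) + 1/(8*(x + 2)); each piece integrates to a log, atan, or power term.
F(x) = (338*x*log(x + 2) - 304*x*log(x + 3) - 17*x*log(x**2 + 4) - 14*x*atan(x/2) + 1014*log(x + 2) - 912*log(x + 3) - 51*log(x**2 + 4) - 42*atan(x/2) + 208)/(2704*x + 8112) is an antiderivative of f.
Check: d/dx[(338*x*log(x + 2) - 304*x*log(x + 3) - 17*x*log(x**2 + 4) - 14*x*atan(x/2) + 1014*log(x + 2) - 912*log(x + 3) - 51*log(x**2 + 4) - 42*atan(x/2) + 208)/(2704*x + 8112)] = 1/(x**5 + 8*x**4 + 25*x**3 + 50*x**2 + 84*x + 72) = f(x).
F(5/2) = -19*log(11/2)/169 - 17*log(41/4)/2704 - 7*atan(5/4)/1352 + 2/143 + log(9/2)/8; F(0) = -19*log(3)/169 - 17*log(4)/2704 + 1/39 + log(2)/8.
Integral = F(5/2) - F(0) = -19*log(11/2)/169 - log(2)/8 - 17*log(41/4)/2704 - 5/429 - 7*atan(5/4)/1352 + 17*log(4)/2704 + 19*log(3)/169 + log(9/2)/8.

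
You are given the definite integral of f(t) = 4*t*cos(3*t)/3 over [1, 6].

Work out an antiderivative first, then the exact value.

Antiderivative: F(t) = 4*t*sin(3*t)/9 + 4*cos(3*t)/27; value = 8*sin(18)/3 - 4*sin(3)/9 + 4*cos(18)/27 - 4*cos(3)/27

Whatever form F(t) takes, F'(t) = f(t) is non-negotiable.
F(t) = 4*t*sin(3*t)/9 + 4*cos(3*t)/27 is an antiderivative of f.
Check: d/dt[4*t*sin(3*t)/9 + 4*cos(3*t)/27] = 4*t*cos(3*t)/3 = f(t).
F(6) = 8*sin(18)/3 + 4*cos(18)/27; F(1) = 4*cos(3)/27 + 4*sin(3)/9.
Integral = F(6) - F(1) = 8*sin(18)/3 - 4*sin(3)/9 + 4*cos(18)/27 - 4*cos(3)/27.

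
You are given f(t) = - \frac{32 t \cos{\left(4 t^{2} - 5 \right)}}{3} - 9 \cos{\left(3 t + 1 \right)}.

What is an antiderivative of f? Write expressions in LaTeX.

Integrate term by term and add the pieces.
Check: d/dt[- 3 \sin{\left(3 t + 1 \right)} - \frac{4 \sin{\left(4 t^{2} - 5 \right)}}{3}] = - \frac{32 t \cos{\left(4 t^{2} - 5 \right)}}{3} - 9 \cos{\left(3 t + 1 \right)} = f(t).

An antiderivative is F(t) = - 3 \sin{\left(3 t + 1 \right)} - \frac{4 \sin{\left(4 t^{2} - 5 \right)}}{3}.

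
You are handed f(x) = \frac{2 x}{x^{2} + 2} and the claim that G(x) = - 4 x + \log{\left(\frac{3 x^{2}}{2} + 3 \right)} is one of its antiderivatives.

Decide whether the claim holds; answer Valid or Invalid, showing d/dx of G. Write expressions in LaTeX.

Invalid: d/dx[G] - f = -4, which is not 0.

d/dx[G] = \frac{- 4 x^{2} + 2 x - 8}{x^{2} + 2}
d/dx[G] - f(x) = -4 != 0.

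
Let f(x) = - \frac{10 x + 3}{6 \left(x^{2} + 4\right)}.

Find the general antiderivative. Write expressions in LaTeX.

F(x) = - \frac{5 \log{\left(x^{2} + 4 \right)}}{6} - \frac{\operatorname{atan}{\left(\frac{x}{2} \right)}}{4} + C

Whatever form F(x) takes, F'(x) = f(x) is non-negotiable.
Check: d/dx[- \frac{5 \log{\left(x^{2} + 4 \right)}}{6} - \frac{\operatorname{atan}{\left(\frac{x}{2} \right)}}{4}] = \frac{- 10 x - 3}{6 x^{2} + 24}, which equals f(x).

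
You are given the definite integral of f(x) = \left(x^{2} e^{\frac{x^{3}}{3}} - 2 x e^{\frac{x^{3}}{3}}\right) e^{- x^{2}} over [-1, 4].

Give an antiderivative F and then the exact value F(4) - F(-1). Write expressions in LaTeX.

Antiderivative: F(x) = e^{- x^{2}} e^{\frac{x^{3}}{3}}; value = - \frac{1}{e^{\frac{4}{3}}} + e^{\frac{16}{3}}

f matches the chain-rule pattern g'(h)*h' with inner function h(x) = \frac{x^{3}}{3} - x^{2}; substituting u = h(x) collapses the integral.
F(x) = e^{- x^{2}} e^{\frac{x^{3}}{3}} is an antiderivative of f.
Check: d/dx[e^{- x^{2}} e^{\frac{x^{3}}{3}}] = \left(x^{2} e^{\frac{x^{3}}{3}} - 2 x e^{\frac{x^{3}}{3}}\right) e^{- x^{2}} = f(x).
F(4) = e^{\frac{16}{3}}; F(-1) = e^{- \frac{4}{3}}.
Integral = F(4) - F(-1) = - \frac{1}{e^{\frac{4}{3}}} + e^{\frac{16}{3}}.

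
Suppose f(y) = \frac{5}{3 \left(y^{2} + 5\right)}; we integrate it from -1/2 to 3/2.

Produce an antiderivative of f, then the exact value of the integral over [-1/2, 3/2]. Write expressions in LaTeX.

Antiderivative: F(y) = \frac{\sqrt{5} \operatorname{atan}{\left(\frac{\sqrt{5} y}{5} \right)}}{3}; value = \frac{\sqrt{5} \operatorname{atan}{\left(\frac{\sqrt{5}}{10} \right)}}{3} + \frac{\sqrt{5} \operatorname{atan}{\left(\frac{3 \sqrt{5}}{10} \right)}}{3}

For F(y) to be correct the identity F'(y) - f(y) = 0 must hold.
F(y) = \frac{\sqrt{5} \operatorname{atan}{\left(\frac{\sqrt{5} y}{5} \right)}}{3} is an antiderivative of f.
Check: d/dy[\frac{\sqrt{5} \operatorname{atan}{\left(\frac{\sqrt{5} y}{5} \right)}}{3}] = \frac{5}{3 y^{2} + 15}, which equals f(y).
F(3/2) = \frac{\sqrt{5} \operatorname{atan}{\left(\frac{3 \sqrt{5}}{10} \right)}}{3}; F(-1/2) = - \frac{\sqrt{5} \operatorname{atan}{\left(\frac{\sqrt{5}}{10} \right)}}{3}.
Integral = F(3/2) - F(-1/2) = \frac{\sqrt{5} \operatorname{atan}{\left(\frac{\sqrt{5}}{10} \right)}}{3} + \frac{\sqrt{5} \operatorname{atan}{\left(\frac{3 \sqrt{5}}{10} \right)}}{3}.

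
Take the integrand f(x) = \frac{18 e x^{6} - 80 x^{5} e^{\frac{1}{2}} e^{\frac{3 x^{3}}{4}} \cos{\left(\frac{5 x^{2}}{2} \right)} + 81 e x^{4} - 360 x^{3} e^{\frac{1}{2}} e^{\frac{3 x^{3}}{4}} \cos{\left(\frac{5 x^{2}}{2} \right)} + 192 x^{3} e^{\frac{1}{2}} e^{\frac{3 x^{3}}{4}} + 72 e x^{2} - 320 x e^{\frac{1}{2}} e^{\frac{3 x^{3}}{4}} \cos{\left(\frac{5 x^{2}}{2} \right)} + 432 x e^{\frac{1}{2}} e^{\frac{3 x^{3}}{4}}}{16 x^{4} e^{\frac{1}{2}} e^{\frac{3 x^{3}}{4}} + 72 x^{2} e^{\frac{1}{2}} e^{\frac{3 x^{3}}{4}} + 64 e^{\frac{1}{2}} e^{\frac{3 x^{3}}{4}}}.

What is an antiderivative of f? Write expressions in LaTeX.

An antiderivative is F(x) = - \frac{- 6 \log{\left(\frac{x^{4}}{3} + \frac{3 x^{2}}{2} + \frac{4}{3} \right)} + 2 \sin{\left(\frac{5 x^{2}}{2} \right)} + e^{\frac{1}{2}} e^{- \frac{3 x^{3}}{4}}}{2}.

Since d/dx undoes antidifferentiation here, F'(x) = f(x) is required of F(x).
Check: d/dx[- \frac{- 6 \log{\left(\frac{x^{4}}{3} + \frac{3 x^{2}}{2} + \frac{4}{3} \right)} + 2 \sin{\left(\frac{5 x^{2}}{2} \right)} + e^{\frac{1}{2}} e^{- \frac{3 x^{3}}{4}}}{2}] = \frac{18 x^{6} e^{\frac{1}{2}} - 80 x^{5} e^{\frac{3 x^{3}}{4}} \cos{\left(\frac{5 x^{2}}{2} \right)} + 81 x^{4} e^{\frac{1}{2}} - 360 x^{3} e^{\frac{3 x^{3}}{4}} \cos{\left(\frac{5 x^{2}}{2} \right)} + 192 x^{3} e^{\frac{3 x^{3}}{4}} + 72 x^{2} e^{\frac{1}{2}} - 320 x e^{\frac{3 x^{3}}{4}} \cos{\left(\frac{5 x^{2}}{2} \right)} + 432 x e^{\frac{3 x^{3}}{4}}}{16 x^{4} e^{\frac{3 x^{3}}{4}} + 72 x^{2} e^{\frac{3 x^{3}}{4}} + 64 e^{\frac{3 x^{3}}{4}}}, which equals f(x).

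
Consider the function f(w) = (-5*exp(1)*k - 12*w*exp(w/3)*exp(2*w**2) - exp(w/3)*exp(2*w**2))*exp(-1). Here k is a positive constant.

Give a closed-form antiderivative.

Differentiate the proposed F(w) back; it has to land on f(w) exactly.
Check: d/dw[-5*k*w - 3*exp(2*w**2 + w/3 - 1)] = -5*k - 12*w*exp(-1)*exp(w/3)*exp(2*w**2) - exp(-1)*exp(w/3)*exp(2*w**2), which equals f(w).

An antiderivative is F(w) = -5*k*w - 3*exp(2*w**2 + w/3 - 1).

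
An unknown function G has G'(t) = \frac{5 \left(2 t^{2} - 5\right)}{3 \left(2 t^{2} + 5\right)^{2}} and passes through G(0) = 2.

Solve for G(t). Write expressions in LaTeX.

Recognize the product-rule pattern: G'(t) = u'v + uv' with u = - \frac{5 t}{3}, v = \frac{1}{2 t^{2} + 5}, so integration by parts undoes it.
A general antiderivative is - \frac{5 t}{3 \left(2 t^{2} + 5\right)} + C.
The condition gives C = 2 - (0) = 2.
So G(t) = \frac{12 t^{2} - 5 t + 30}{3 \left(2 t^{2} + 5\right)}.
Check: d/dt[\frac{12 t^{2} - 5 t + 30}{3 \left(2 t^{2} + 5\right)}] = \frac{10 t^{2} - 25}{12 t^{4} + 60 t^{2} + 75}, which equals G'(t).

G(t) = \frac{12 t^{2} - 5 t + 30}{3 \left(2 t^{2} + 5\right)}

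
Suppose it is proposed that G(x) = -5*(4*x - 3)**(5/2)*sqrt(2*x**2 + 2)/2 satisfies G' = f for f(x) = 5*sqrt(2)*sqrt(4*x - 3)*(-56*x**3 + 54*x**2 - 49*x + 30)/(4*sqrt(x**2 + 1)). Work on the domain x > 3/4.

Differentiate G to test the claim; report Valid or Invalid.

d/dx[G] = (-280*sqrt(2)*x**3*sqrt(4*x - 3) + 270*sqrt(2)*x**2*sqrt(4*x - 3) - 245*sqrt(2)*x*sqrt(4*x - 3) + 150*sqrt(2)*sqrt(4*x - 3))/(2*sqrt(x**2 + 1))
d/dx[G] - f(x) = (-280*sqrt(2)*x**3*sqrt(4*x - 3) + 270*sqrt(2)*x**2*sqrt(4*x - 3) - 245*sqrt(2)*x*sqrt(4*x - 3) + 150*sqrt(2)*sqrt(4*x - 3))/(4*sqrt(x**2 + 1)) != 0.

Invalid: d/dx[G] - f = (-280*sqrt(2)*x**3*sqrt(4*x - 3) + 270*sqrt(2)*x**2*sqrt(4*x - 3) - 245*sqrt(2)*x*sqrt(4*x - 3) + 150*sqrt(2)*sqrt(4*x - 3))/(4*sqrt(x**2 + 1)), which is not 0.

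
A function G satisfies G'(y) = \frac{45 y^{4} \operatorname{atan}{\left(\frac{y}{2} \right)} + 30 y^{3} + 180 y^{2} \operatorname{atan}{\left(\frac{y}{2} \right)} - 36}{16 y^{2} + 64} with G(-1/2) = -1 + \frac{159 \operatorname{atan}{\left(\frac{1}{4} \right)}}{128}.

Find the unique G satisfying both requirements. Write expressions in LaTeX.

Recognize the product-rule pattern: G'(y) = u'v + uv' with u = \frac{15 y^{3}}{16} - \frac{9}{8}, v = \operatorname{atan}{\left(\frac{y}{2} \right)}, so integration by parts undoes it.
A general antiderivative is \frac{3 \left(\frac{5 y^{3}}{4} - \frac{3}{2}\right) \operatorname{atan}{\left(\frac{y}{2} \right)}}{4} + C.
The condition gives C = -1 + \frac{159 \operatorname{atan}{\left(\frac{1}{4} \right)}}{128} - (\frac{159 \operatorname{atan}{\left(\frac{1}{4} \right)}}{128}) = -1.
So G(y) = \frac{15 y^{3} \operatorname{atan}{\left(\frac{y}{2} \right)} - 18 \operatorname{atan}{\left(\frac{y}{2} \right)} - 16}{16}.
Check: d/dy[\frac{15 y^{3} \operatorname{atan}{\left(\frac{y}{2} \right)} - 18 \operatorname{atan}{\left(\frac{y}{2} \right)} - 16}{16}] = \frac{45 y^{4} \operatorname{atan}{\left(\frac{y}{2} \right)} + 30 y^{3} + 180 y^{2} \operatorname{atan}{\left(\frac{y}{2} \right)} - 36}{16 y^{2} + 64} = G'(y).

G(y) = \frac{15 y^{3} \operatorname{atan}{\left(\frac{y}{2} \right)} - 18 \operatorname{atan}{\left(\frac{y}{2} \right)} - 16}{16}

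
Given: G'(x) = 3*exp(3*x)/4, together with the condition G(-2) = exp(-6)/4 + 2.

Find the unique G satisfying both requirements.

Check a candidate G(x) by differentiating: d/dx[G] must match the given G'(x).
A general antiderivative is exp(3*x)/4 + C.
The condition gives C = exp(-6)/4 + 2 - (exp(-6)/4) = 2.
So G(x) = exp(3*x)/4 + 2.
Check: d/dx[exp(3*x)/4 + 2] = 3*exp(3*x)/4 = G'(x).

G(x) = exp(3*x)/4 + 2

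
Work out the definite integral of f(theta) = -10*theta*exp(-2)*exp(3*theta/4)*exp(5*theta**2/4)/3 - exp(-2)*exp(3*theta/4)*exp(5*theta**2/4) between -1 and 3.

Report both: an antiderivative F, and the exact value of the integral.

f matches the chain-rule pattern g'(h)*h' with inner function h(theta) = 5*theta**2/4 + 3*theta/4 - 2; substituting u = h(theta) collapses the integral.
F(theta) = -4*exp(-2)*exp(3*theta/4)*exp(5*theta**2/4)/3 is an antiderivative of f.
Check: d/dtheta[-4*exp(-2)*exp(3*theta/4)*exp(5*theta**2/4)/3] = (-10*theta*exp(3*theta/4)*exp(5*theta**2/4) - 3*exp(3*theta/4)*exp(5*theta**2/4))*exp(-2)/3, which equals f(theta).
F(3) = -4*exp(23/2)/3; F(-1) = -4*exp(-3/2)/3.
Integral = F(3) - F(-1) = -4*exp(23/2)/3 + 4*exp(-3/2)/3.

Antiderivative: F(theta) = -4*exp(-2)*exp(3*theta/4)*exp(5*theta**2/4)/3; value = -4*exp(23/2)/3 + 4*exp(-3/2)/3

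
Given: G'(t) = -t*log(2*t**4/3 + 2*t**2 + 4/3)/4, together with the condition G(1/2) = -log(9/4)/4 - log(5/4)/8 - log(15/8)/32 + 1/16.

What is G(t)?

G(t) = -t**2*log(t**4/3 + t**2 + 2/3)/8 - t**2*log(2)/8 + t**2/4 - log(t**2 + 1)/8 - log(t**2 + 2)/4

The proposed G(t) is checked by its d/dt: the result must match the given G'(t).
A general antiderivative is -t**2*log(2*t**4/3 + 2*t**2 + 4/3)/8 + t**2/4 - log(t**2 + 1)/8 - log(t**2 + 2)/4 + C.
The condition gives C = -log(9/4)/4 - log(5/4)/8 - log(15/8)/32 + 1/16 - (-log(9/4)/4 - log(5/4)/8 - log(15/8)/32 + 1/16) = 0.
So G(t) = -t**2*log(t**4/3 + t**2 + 2/3)/8 - t**2*log(2)/8 + t**2/4 - log(t**2 + 1)/8 - log(t**2 + 2)/4.
Check: d/dt[-t**2*log(t**4/3 + t**2 + 2/3)/8 - t**2*log(2)/8 + t**2/4 - log(t**2 + 1)/8 - log(t**2 + 2)/4] = -t*log(t**4/3 + t**2 + 2/3)/4 - t*log(2)/4, which equals G'(t).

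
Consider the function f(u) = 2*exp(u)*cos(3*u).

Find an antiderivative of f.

For F(u) to be correct the identity F'(u) - f(u) = 0 must hold.
Check: d/du[3*exp(u)*sin(3*u)/5 + exp(u)*cos(3*u)/5] = 2*exp(u)*cos(3*u) = f(u).

An antiderivative is F(u) = 3*exp(u)*sin(3*u)/5 + exp(u)*cos(3*u)/5.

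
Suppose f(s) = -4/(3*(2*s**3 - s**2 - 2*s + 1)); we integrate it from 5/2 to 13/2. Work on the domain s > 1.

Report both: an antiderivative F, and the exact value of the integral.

Antiderivative: F(s) = -2*log(s - 1)/3 + 8*log(s - 1/2)/9 - 2*log(s + 1)/9; value = -2*log(11/2)/3 - 8*log(2)/9 - 2*log(15/2)/9 + 2*log(3/2)/3 + 2*log(7/2)/9 + 8*log(6)/9

The denominator factors as 3*(s - 1)*(s + 1)*(2*s - 1); partial fractions split f into directly integrable pieces: 16/(9*(2*s - 1)) - 2/(9*(s + 1)) - 2/(3*(s - 1)).
F(s) = -2*log(s - 1)/3 + 8*log(s - 1/2)/9 - 2*log(s + 1)/9 is an antiderivative of f.
Check: d/ds[-2*log(s - 1)/3 + 8*log(s - 1/2)/9 - 2*log(s + 1)/9] = -4/(6*s**3 - 3*s**2 - 6*s + 3), which equals f(s).
F(13/2) = -2*log(11/2)/3 - 2*log(15/2)/9 + 8*log(6)/9; F(5/2) = -2*log(7/2)/9 - 2*log(3/2)/3 + 8*log(2)/9.
Integral = F(13/2) - F(5/2) = -2*log(11/2)/3 - 8*log(2)/9 - 2*log(15/2)/9 + 2*log(3/2)/3 + 2*log(7/2)/9 + 8*log(6)/9.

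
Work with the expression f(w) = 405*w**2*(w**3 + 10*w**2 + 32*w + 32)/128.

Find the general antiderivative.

The substitution u = 3*w**2/4 + 3*w works: f is exactly (dF/du)*(du/dw) for that inner function.
Check: d/dw[135*w**6/256 + 405*w**5/64 + 405*w**4/16 + 135*w**3/4] = 405*w**5/128 + 2025*w**4/64 + 405*w**3/4 + 405*w**2/4, which equals f(w).

F(w) = 135*w**6/256 + 405*w**5/64 + 405*w**4/16 + 135*w**3/4 + C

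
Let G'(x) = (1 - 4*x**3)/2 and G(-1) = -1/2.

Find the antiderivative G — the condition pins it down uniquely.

G(x) = -x**4/2 + x/2 + 1/2

Check a candidate G(x) by differentiating: d/dx[G] must match the given G'(x).
A general antiderivative is -x**4/2 + x/2 + C.
The condition gives C = -1/2 - (-1) = 1/2.
So G(x) = -x**4/2 + x/2 + 1/2.
Check: d/dx[-x**4/2 + x/2 + 1/2] = 1/2 - 2*x**3, which equals G'(x).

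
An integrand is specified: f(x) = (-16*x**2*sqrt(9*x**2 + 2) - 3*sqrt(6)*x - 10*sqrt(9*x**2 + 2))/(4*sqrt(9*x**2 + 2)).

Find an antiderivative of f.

An antiderivative is F(x) = -4*x**3/3 - 5*x/2 - sqrt(6)*sqrt(9*x**2 + 2)/12.

An antiderivative F(x) passes only if d/dx[F] lands on f(x) exactly.
Check: d/dx[-4*x**3/3 - 5*x/2 - sqrt(6)*sqrt(9*x**2 + 2)/12] = (-16*x**2*sqrt(9*x**2 + 2) - 3*sqrt(6)*x - 10*sqrt(9*x**2 + 2))/(4*sqrt(9*x**2 + 2)) = f(x).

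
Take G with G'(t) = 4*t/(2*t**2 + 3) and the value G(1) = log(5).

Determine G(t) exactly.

The substitution u = 2*t**2 + 3 works: G'(t) is exactly (dG/du)*(du/dt) for that inner function.
A general antiderivative is log(2*t**2 + 3) + C.
The condition gives C = log(5) - (log(5)) = 0.
So G(t) = log(2*t**2 + 3).
Check: d/dt[log(2*t**2 + 3)] = 4*t/(2*t**2 + 3) = G'(t).

G(t) = log(2*t**2 + 3)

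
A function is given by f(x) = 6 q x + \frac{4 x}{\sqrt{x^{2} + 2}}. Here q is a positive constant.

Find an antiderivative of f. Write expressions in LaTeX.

An antiderivative is F(x) = 3 q x^{2} + 4 \sqrt{x^{2} + 2}.

The integrand splits into summands that can be handled one at a time.
Check: d/dx[3 q x^{2} + 4 \sqrt{x^{2} + 2}] = \frac{6 q x \sqrt{x^{2} + 2} + 4 x}{\sqrt{x^{2} + 2}}, which equals f(x).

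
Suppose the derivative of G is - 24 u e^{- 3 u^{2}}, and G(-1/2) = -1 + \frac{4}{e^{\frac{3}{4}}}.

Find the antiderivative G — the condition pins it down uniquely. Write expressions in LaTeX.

G(u) = -1 + 4 e^{- 3 u^{2}}

G'(u) matches the chain-rule pattern g'(h)*h' with inner function h(u) = - 3 u^{2}; substituting w = h(u) collapses the integral.
A general antiderivative is 4 e^{- 3 u^{2}} + C.
The condition gives C = -1 + \frac{4}{e^{\frac{3}{4}}} - (\frac{4}{e^{\frac{3}{4}}}) = -1.
So G(u) = -1 + 4 e^{- 3 u^{2}}.
Check: d/du[-1 + 4 e^{- 3 u^{2}}] = - 24 u e^{- 3 u^{2}} = G'(u).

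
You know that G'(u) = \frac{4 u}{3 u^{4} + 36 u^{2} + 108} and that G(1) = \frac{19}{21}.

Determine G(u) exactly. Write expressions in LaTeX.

G'(u) matches the chain-rule pattern g'(h)*h' with inner function h(u) = 6 u^{2} + 36; substituting w = h(u) collapses the integral.
A general antiderivative is - \frac{4}{6 u^{2} + 36} + C.
The condition gives C = \frac{19}{21} - (- \frac{2}{21}) = 1.
So G(u) = 1 - \frac{4}{6 u^{2} + 36}.
Check: d/du[1 - \frac{4}{6 u^{2} + 36}] = \frac{4 u}{3 u^{4} + 36 u^{2} + 108} = G'(u).

G(u) = 1 - \frac{4}{6 u^{2} + 36}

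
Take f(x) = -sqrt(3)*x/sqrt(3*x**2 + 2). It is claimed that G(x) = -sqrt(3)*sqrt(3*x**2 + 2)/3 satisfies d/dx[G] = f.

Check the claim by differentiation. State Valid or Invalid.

d/dx[G] = -sqrt(3)*x/sqrt(3*x**2 + 2)
This equals f(x) exactly, so the claim holds.

Valid - the claim checks out under differentiation.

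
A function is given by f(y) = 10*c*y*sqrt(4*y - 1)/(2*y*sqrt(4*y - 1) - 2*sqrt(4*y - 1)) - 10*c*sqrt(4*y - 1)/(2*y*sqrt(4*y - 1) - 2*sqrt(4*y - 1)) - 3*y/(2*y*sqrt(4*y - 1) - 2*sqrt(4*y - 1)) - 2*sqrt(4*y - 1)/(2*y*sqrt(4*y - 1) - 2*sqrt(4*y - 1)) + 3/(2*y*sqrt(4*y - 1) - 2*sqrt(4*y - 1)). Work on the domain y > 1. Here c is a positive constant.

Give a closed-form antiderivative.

An antiderivative is F(y) = 5*c*y - 3*sqrt(4*y - 1)/4 - log(2*y - 2).

The integrand splits into summands that can be handled one at a time.
Check: d/dy[5*c*y - 3*sqrt(4*y - 1)/4 - log(2*y - 2)] = (10*c*y*sqrt(4*y - 1) - 10*c*sqrt(4*y - 1) - 3*y - 2*sqrt(4*y - 1) + 3)/(2*y*sqrt(4*y - 1) - 2*sqrt(4*y - 1)), which equals f(y).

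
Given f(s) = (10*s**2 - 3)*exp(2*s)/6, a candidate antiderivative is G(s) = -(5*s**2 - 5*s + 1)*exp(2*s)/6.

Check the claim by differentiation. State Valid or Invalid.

Invalid: d/ds[G] - f = -10*s**2*exp(2*s)/3 + exp(2*s), which is not 0.

d/ds[G] = -5*s**2*exp(2*s)/3 + exp(2*s)/2
d/ds[G] - f(s) = -10*s**2*exp(2*s)/3 + exp(2*s) != 0.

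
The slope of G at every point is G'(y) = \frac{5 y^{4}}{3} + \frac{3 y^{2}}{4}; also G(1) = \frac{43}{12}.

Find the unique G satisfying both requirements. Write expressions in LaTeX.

The integrand splits into summands that can be handled one at a time.
A general antiderivative is \frac{y^{5}}{3} + \frac{y^{3}}{4} + \frac{5}{2} + C.
The condition gives C = \frac{43}{12} - (\frac{37}{12}) = \frac{1}{2}.
So G(y) = \frac{y^{5}}{3} + \frac{y^{3}}{4} + 3.
Check: d/dy[\frac{y^{5}}{3} + \frac{y^{3}}{4} + 3] = \frac{5 y^{4}}{3} + \frac{3 y^{2}}{4} = G'(y).

G(y) = \frac{y^{5}}{3} + \frac{y^{3}}{4} + 3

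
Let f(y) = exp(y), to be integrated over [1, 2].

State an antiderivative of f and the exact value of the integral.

Antiderivative: F(y) = exp(y); value = -exp(1) + exp(2)

An antiderivative F(y) passes only if d/dy[F] lands on f(y) exactly.
F(y) = exp(y) is an antiderivative of f.
Check: d/dy[exp(y)] = exp(y) = f(y).
F(2) = exp(2); F(1) = exp(1).
Integral = F(2) - F(1) = -exp(1) + exp(2).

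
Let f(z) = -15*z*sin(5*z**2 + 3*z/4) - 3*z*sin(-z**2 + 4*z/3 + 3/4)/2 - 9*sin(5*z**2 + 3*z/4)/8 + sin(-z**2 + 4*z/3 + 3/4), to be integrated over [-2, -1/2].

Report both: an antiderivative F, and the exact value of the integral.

Antiderivative: F(z) = 3*cos(5*z**2 + 3*z/4)/2 - 3*cos(-z**2 + 4*z/3 + 3/4)/4; value = -3*cos(37/2)/2 - 3*cos(1/6)/4 + 3*cos(71/12)/4 + 3*cos(7/8)/2

Integrate term by term and add the pieces.
F(z) = 3*cos(5*z**2 + 3*z/4)/2 - 3*cos(-z**2 + 4*z/3 + 3/4)/4 is an antiderivative of f.
Check: d/dz[3*cos(5*z**2 + 3*z/4)/2 - 3*cos(-z**2 + 4*z/3 + 3/4)/4] = -15*z*sin(5*z**2 + 3*z/4) - 3*z*sin(-z**2 + 4*z/3 + 3/4)/2 - 9*sin(5*z**2 + 3*z/4)/8 + sin(-z**2 + 4*z/3 + 3/4) = f(z).
F(-1/2) = -3*cos(1/6)/4 + 3*cos(7/8)/2; F(-2) = -3*cos(71/12)/4 + 3*cos(37/2)/2.
Integral = F(-1/2) - F(-2) = -3*cos(37/2)/2 - 3*cos(1/6)/4 + 3*cos(71/12)/4 + 3*cos(7/8)/2.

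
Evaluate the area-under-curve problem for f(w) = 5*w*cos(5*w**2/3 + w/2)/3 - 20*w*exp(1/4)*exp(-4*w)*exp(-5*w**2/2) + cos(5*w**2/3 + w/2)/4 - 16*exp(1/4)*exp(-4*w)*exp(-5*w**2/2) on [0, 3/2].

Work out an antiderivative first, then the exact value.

Antiderivative: F(w) = (8*exp(-5*w**2/2 - 4*w + 1/4) + sin(5*w**2/3 + w/2))/2; value = -4*exp(1/4) + sin(9/2)/2 + 4*exp(-91/8)

Integrate term by term and add the pieces.
F(w) = (8*exp(-5*w**2/2 - 4*w + 1/4) + sin(5*w**2/3 + w/2))/2 is an antiderivative of f.
Check: d/dw[(8*exp(-5*w**2/2 - 4*w + 1/4) + sin(5*w**2/3 + w/2))/2] = (20*w*exp(-1/4)*exp(4*w)*exp(5*w**2/2)*cos(5*w**2/3 + w/2) - 240*w + 3*exp(-1/4)*exp(4*w)*exp(5*w**2/2)*cos(5*w**2/3 + w/2) - 192)*exp(1/4)*exp(-4*w)*exp(-5*w**2/2)/12, which equals f(w).
F(3/2) = sin(9/2)/2 + 4*exp(-91/8); F(0) = 4*exp(1/4).
Integral = F(3/2) - F(0) = -4*exp(1/4) + sin(9/2)/2 + 4*exp(-91/8).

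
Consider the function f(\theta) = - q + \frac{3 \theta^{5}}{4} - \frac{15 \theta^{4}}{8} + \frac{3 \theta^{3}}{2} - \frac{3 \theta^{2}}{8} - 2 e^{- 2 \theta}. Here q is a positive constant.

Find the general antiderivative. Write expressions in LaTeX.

Integrate term by term and add the pieces.
Check: d/d\theta[- \frac{\left(8 q \theta e^{2 \theta} - \theta^{6} e^{2 \theta} + 3 \theta^{5} e^{2 \theta} - 3 \theta^{4} e^{2 \theta} + \theta^{3} e^{2 \theta} - 8\right) e^{- 2 \theta}}{8}] = \frac{\left(- 8 q e^{2 \theta} + 6 \theta^{5} e^{2 \theta} - 15 \theta^{4} e^{2 \theta} + 12 \theta^{3} e^{2 \theta} - 3 \theta^{2} e^{2 \theta} - 16\right) e^{- 2 \theta}}{8}, which equals f(\theta).

F(\theta) = - \frac{\left(8 q \theta e^{2 \theta} - \theta^{6} e^{2 \theta} + 3 \theta^{5} e^{2 \theta} - 3 \theta^{4} e^{2 \theta} + \theta^{3} e^{2 \theta} - 8\right) e^{- 2 \theta}}{8} + C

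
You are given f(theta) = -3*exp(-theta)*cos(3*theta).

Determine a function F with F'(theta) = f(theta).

An antiderivative is F(theta) = -9*exp(-theta)*sin(3*theta)/10 + 3*exp(-theta)*cos(3*theta)/10.

Any candidate F(theta) must reproduce f(theta) exactly when differentiated.
Check: d/dtheta[-9*exp(-theta)*sin(3*theta)/10 + 3*exp(-theta)*cos(3*theta)/10] = -3*exp(-theta)*cos(3*theta) = f(theta).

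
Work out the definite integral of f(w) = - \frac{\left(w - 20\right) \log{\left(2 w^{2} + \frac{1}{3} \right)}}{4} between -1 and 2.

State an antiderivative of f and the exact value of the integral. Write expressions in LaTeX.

Antiderivative: F(w) = \frac{w^{2}}{8} - 10 w + \left(- \frac{w^{2}}{8} + 5 w\right) \log{\left(2 w^{2} + \frac{1}{3} \right)} - \frac{\log{\left(w^{2} + \frac{1}{6} \right)}}{48} + \frac{5 \sqrt{6} \operatorname{atan}{\left(\sqrt{6} w \right)}}{3}; value = - \frac{237}{8} - \frac{\log{\left(\frac{25}{6} \right)}}{48} + \frac{\log{\left(\frac{7}{6} \right)}}{48} + \frac{41 \log{\left(\frac{7}{3} \right)}}{8} + \frac{5 \sqrt{6} \operatorname{atan}{\left(\sqrt{6} \right)}}{3} + \frac{5 \sqrt{6} \operatorname{atan}{\left(2 \sqrt{6} \right)}}{3} + \frac{19 \log{\left(\frac{25}{3} \right)}}{2}

An antiderivative F(w) passes only if d/dw[F] lands on f(w) exactly.
F(w) = \frac{w^{2}}{8} - 10 w + \left(- \frac{w^{2}}{8} + 5 w\right) \log{\left(2 w^{2} + \frac{1}{3} \right)} - \frac{\log{\left(w^{2} + \frac{1}{6} \right)}}{48} + \frac{5 \sqrt{6} \operatorname{atan}{\left(\sqrt{6} w \right)}}{3} is an antiderivative of f.
Check: d/dw[\frac{w^{2}}{8} - 10 w + \left(- \frac{w^{2}}{8} + 5 w\right) \log{\left(2 w^{2} + \frac{1}{3} \right)} - \frac{\log{\left(w^{2} + \frac{1}{6} \right)}}{48} + \frac{5 \sqrt{6} \operatorname{atan}{\left(\sqrt{6} w \right)}}{3}] = - \frac{w \log{\left(2 w^{2} + \frac{1}{3} \right)}}{4} + 5 \log{\left(2 w^{2} + \frac{1}{3} \right)}, which equals f(w).
F(2) = - \frac{39}{2} - \frac{\log{\left(\frac{25}{6} \right)}}{48} + \frac{5 \sqrt{6} \operatorname{atan}{\left(2 \sqrt{6} \right)}}{3} + \frac{19 \log{\left(\frac{25}{3} \right)}}{2}; F(-1) = - \frac{5 \sqrt{6} \operatorname{atan}{\left(\sqrt{6} \right)}}{3} - \frac{41 \log{\left(\frac{7}{3} \right)}}{8} - \frac{\log{\left(\frac{7}{6} \right)}}{48} + \frac{81}{8}.
Integral = F(2) - F(-1) = - \frac{237}{8} - \frac{\log{\left(\frac{25}{6} \right)}}{48} + \frac{\log{\left(\frac{7}{6} \right)}}{48} + \frac{41 \log{\left(\frac{7}{3} \right)}}{8} + \frac{5 \sqrt{6} \operatorname{atan}{\left(\sqrt{6} \right)}}{3} + \frac{5 \sqrt{6} \operatorname{atan}{\left(2 \sqrt{6} \right)}}{3} + \frac{19 \log{\left(\frac{25}{3} \right)}}{2}.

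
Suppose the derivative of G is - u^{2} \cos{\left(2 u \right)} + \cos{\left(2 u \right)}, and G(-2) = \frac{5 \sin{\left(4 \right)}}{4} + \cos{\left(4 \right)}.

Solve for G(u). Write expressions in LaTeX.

G(u) = - \frac{2 u^{2} \sin{\left(2 u \right)} + 2 u \cos{\left(2 u \right)} - 3 \sin{\left(2 u \right)}}{4}

The integrand splits into summands that can be handled one at a time.
A general antiderivative is - \frac{u^{2} \sin{\left(2 u \right)}}{2} - \frac{u \cos{\left(2 u \right)}}{2} + \frac{3 \sin{\left(2 u \right)}}{4} + C.
The condition gives C = \frac{5 \sin{\left(4 \right)}}{4} + \cos{\left(4 \right)} - (\frac{5 \sin{\left(4 \right)}}{4} + \cos{\left(4 \right)}) = 0.
So G(u) = - \frac{2 u^{2} \sin{\left(2 u \right)} + 2 u \cos{\left(2 u \right)} - 3 \sin{\left(2 u \right)}}{4}.
Check: d/du[- \frac{2 u^{2} \sin{\left(2 u \right)} + 2 u \cos{\left(2 u \right)} - 3 \sin{\left(2 u \right)}}{4}] = - u^{2} \cos{\left(2 u \right)} + \cos{\left(2 u \right)} = G'(u).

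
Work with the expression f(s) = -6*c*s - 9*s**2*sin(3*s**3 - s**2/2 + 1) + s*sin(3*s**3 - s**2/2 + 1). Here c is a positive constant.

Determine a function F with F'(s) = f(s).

An antiderivative is F(s) = -3*c*s**2 + cos(3*s**3 - s**2/2 + 1).

Integrate term by term and add the pieces.
Check: d/ds[-3*c*s**2 + cos(3*s**3 - s**2/2 + 1)] = -6*c*s - 9*s**2*sin(3*s**3 - s**2/2 + 1) + s*sin(3*s**3 - s**2/2 + 1) = f(s).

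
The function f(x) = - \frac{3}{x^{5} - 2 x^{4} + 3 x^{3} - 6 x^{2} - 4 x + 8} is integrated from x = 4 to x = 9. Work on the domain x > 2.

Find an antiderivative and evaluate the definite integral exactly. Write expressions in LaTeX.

Factor the denominator (\left(x - 2\right) \left(x - 1\right) \left(x + 1\right) \left(x^{2} + 4\right)) and decompose: f = - \frac{3 \left(x + 2\right)}{40 \left(x^{2} + 4\right)} - \frac{1}{10 \left(x + 1\right)} + \frac{3}{10 \left(x - 1\right)} - \frac{1}{8 \left(x - 2\right)}; each piece integrates to a log, atan, or power term.
F(x) = - \frac{\log{\left(x - 2 \right)}}{8} + \frac{3 \log{\left(x - 1 \right)}}{10} - \frac{\log{\left(x + 1 \right)}}{10} - \frac{3 \log{\left(x^{2} + 4 \right)}}{80} - \frac{3 \operatorname{atan}{\left(\frac{x}{2} \right)}}{40} is an antiderivative of f.
Check: d/dx[- \frac{\log{\left(x - 2 \right)}}{8} + \frac{3 \log{\left(x - 1 \right)}}{10} - \frac{\log{\left(x + 1 \right)}}{10} - \frac{3 \log{\left(x^{2} + 4 \right)}}{80} - \frac{3 \operatorname{atan}{\left(\frac{x}{2} \right)}}{40}] = - \frac{3}{x^{5} - 2 x^{4} + 3 x^{3} - 6 x^{2} - 4 x + 8} = f(x).
F(9) = - \frac{\log{\left(7 \right)}}{8} - \frac{\log{\left(10 \right)}}{10} - \frac{3 \log{\left(85 \right)}}{80} - \frac{3 \operatorname{atan}{\left(\frac{9}{2} \right)}}{40} + \frac{3 \log{\left(8 \right)}}{10}; F(4) = - \frac{\log{\left(5 \right)}}{10} - \frac{3 \log{\left(20 \right)}}{80} - \frac{\log{\left(2 \right)}}{8} - \frac{3 \operatorname{atan}{\left(2 \right)}}{40} + \frac{3 \log{\left(3 \right)}}{10}.
Integral = F(9) - F(4) = - \frac{3 \log{\left(3 \right)}}{10} - \frac{\log{\left(7 \right)}}{8} - \frac{\log{\left(10 \right)}}{10} - \frac{3 \log{\left(85 \right)}}{80} - \frac{3 \operatorname{atan}{\left(\frac{9}{2} \right)}}{40} + \frac{3 \operatorname{atan}{\left(2 \right)}}{40} + \frac{\log{\left(2 \right)}}{8} + \frac{3 \log{\left(20 \right)}}{80} + \frac{\log{\left(5 \right)}}{10} + \frac{3 \log{\left(8 \right)}}{10}.

Antiderivative: F(x) = - \frac{\log{\left(x - 2 \right)}}{8} + \frac{3 \log{\left(x - 1 \right)}}{10} - \frac{\log{\left(x + 1 \right)}}{10} - \frac{3 \log{\left(x^{2} + 4 \right)}}{80} - \frac{3 \operatorname{atan}{\left(\frac{x}{2} \right)}}{40}; value = - \frac{3 \log{\left(3 \right)}}{10} - \frac{\log{\left(7 \right)}}{8} - \frac{\log{\left(10 \right)}}{10} - \frac{3 \log{\left(85 \right)}}{80} - \frac{3 \operatorname{atan}{\left(\frac{9}{2} \right)}}{40} + \frac{3 \operatorname{atan}{\left(2 \right)}}{40} + \frac{\log{\left(2 \right)}}{8} + \frac{3 \log{\left(20 \right)}}{80} + \frac{\log{\left(5 \right)}}{10} + \frac{3 \log{\left(8 \right)}}{10}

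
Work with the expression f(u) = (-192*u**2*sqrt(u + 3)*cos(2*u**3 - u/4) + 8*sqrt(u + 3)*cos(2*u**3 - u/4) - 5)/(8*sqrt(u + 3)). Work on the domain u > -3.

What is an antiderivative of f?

An antiderivative is F(u) = -5*sqrt(u + 3)/4 - 4*sin(2*u**3 - u/4).

An antiderivative F(u) passes only if d/du[F] lands on f(u) exactly.
Check: d/du[-5*sqrt(u + 3)/4 - 4*sin(2*u**3 - u/4)] = (-192*u**2*sqrt(u + 3)*cos(2*u**3 - u/4) + 8*sqrt(u + 3)*cos(2*u**3 - u/4) - 5)/(8*sqrt(u + 3)) = f(u).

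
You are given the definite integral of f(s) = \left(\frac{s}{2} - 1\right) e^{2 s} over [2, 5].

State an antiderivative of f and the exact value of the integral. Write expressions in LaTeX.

Antiderivative: F(s) = \frac{\left(2 s - 5\right) e^{2 s}}{8}; value = \frac{e^{4}}{8} + \frac{5 e^{10}}{8}

Recognize the product-rule pattern: f = u'v + uv' with u = \frac{s}{4} - \frac{5}{8}, v = e^{2 s}, so integration by parts undoes it.
F(s) = \frac{\left(2 s - 5\right) e^{2 s}}{8} is an antiderivative of f.
Check: d/ds[\frac{\left(2 s - 5\right) e^{2 s}}{8}] = \frac{s e^{2 s}}{2} - e^{2 s}, which equals f(s).
F(5) = \frac{5 e^{10}}{8}; F(2) = - \frac{e^{4}}{8}.
Integral = F(5) - F(2) = \frac{e^{4}}{8} + \frac{5 e^{10}}{8}.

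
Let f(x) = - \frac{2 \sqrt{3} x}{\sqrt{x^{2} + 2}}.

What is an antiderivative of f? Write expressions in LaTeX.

The substitution u = 3 x^{2} + 6 works: f is exactly (dF/du)*(du/dx) for that inner function.
Check: d/dx[- 2 \sqrt{3 x^{2} + 6}] = - \frac{2 \sqrt{3} x}{\sqrt{x^{2} + 2}} = f(x).

An antiderivative is F(x) = - 2 \sqrt{3 x^{2} + 6}.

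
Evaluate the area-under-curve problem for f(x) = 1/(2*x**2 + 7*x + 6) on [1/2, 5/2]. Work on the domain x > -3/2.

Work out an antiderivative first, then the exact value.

Factor the denominator ((x + 2)*(2*x + 3)) and decompose: f = 2/(2*x + 3) - 1/(x + 2); each piece integrates to a log, atan, or power term.
F(x) = log(x + 3/2) - log(x + 2) is an antiderivative of f.
Check: d/dx[log(x + 3/2) - log(x + 2)] = 1/(2*x**2 + 7*x + 6) = f(x).
F(5/2) = -log(9/2) + log(4); F(1/2) = -log(5/2) + log(2).
Integral = F(5/2) - F(1/2) = -log(9/2) - log(2) + log(5/2) + log(4).

Antiderivative: F(x) = log(x + 3/2) - log(x + 2); value = -log(9/2) - log(2) + log(5/2) + log(4)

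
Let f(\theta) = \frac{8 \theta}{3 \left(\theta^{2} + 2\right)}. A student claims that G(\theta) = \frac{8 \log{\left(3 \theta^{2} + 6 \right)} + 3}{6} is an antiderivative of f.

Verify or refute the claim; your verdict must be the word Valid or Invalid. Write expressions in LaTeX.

d/d\theta[G] = \frac{8 \theta}{3 \theta^{2} + 6}
This equals f(\theta) exactly, so the claim holds.

Valid: G'(\theta) = f(\theta).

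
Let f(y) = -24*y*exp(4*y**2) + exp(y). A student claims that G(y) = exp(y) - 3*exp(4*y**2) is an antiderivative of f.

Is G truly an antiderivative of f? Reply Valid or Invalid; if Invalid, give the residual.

Valid - differentiating G returns exactly f.

d/dy[G] = -24*y*exp(4*y**2) + exp(y)
This equals f(y) exactly, so the claim holds.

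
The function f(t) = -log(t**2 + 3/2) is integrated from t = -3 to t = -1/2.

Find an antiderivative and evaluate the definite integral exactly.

A first test for any F(t): its t-derivative must equal f(t) identically.
F(t) = -t*log(t**2 + 3/2) + 2*t - sqrt(6)*atan(sqrt(6)*t/3) is an antiderivative of f.
Check: d/dt[-t*log(t**2 + 3/2) + 2*t - sqrt(6)*atan(sqrt(6)*t/3)] = -log(t**2 + 3/2) = f(t).
F(-1/2) = -1 + log(7/4)/2 + sqrt(6)*atan(sqrt(6)/6); F(-3) = -6 + sqrt(6)*atan(sqrt(6)) + 3*log(21/2).
Integral = F(-1/2) - F(-3) = -3*log(21/2) - sqrt(6)*atan(sqrt(6)) + log(7/4)/2 + sqrt(6)*atan(sqrt(6)/6) + 5.

Antiderivative: F(t) = -t*log(t**2 + 3/2) + 2*t - sqrt(6)*atan(sqrt(6)*t/3); value = -3*log(21/2) - sqrt(6)*atan(sqrt(6)) + log(7/4)/2 + sqrt(6)*atan(sqrt(6)/6) + 5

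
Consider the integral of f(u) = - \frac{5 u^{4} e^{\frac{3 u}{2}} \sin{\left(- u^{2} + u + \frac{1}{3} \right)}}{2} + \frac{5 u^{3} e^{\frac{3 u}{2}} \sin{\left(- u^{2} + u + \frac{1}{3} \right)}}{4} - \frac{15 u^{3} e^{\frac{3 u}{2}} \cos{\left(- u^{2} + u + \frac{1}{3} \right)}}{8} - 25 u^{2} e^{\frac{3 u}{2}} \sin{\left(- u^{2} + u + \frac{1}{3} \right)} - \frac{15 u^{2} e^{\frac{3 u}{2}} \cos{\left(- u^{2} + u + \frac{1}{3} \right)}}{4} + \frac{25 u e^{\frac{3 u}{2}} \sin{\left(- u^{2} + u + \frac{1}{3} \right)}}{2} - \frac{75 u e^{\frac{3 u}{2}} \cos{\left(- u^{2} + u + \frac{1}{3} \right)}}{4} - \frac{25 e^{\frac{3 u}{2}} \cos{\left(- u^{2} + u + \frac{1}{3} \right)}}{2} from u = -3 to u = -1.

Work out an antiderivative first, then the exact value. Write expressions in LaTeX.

Antiderivative: F(u) = 5 \left(- \frac{u^{3}}{4} - \frac{5 u}{2}\right) e^{\frac{3 u}{2}} \cos{\left(- u^{2} + u + \frac{1}{3} \right)}; value = - \frac{285 \cos{\left(\frac{35}{3} \right)}}{4 e^{\frac{9}{2}}} + \frac{55 \cos{\left(\frac{5}{3} \right)}}{4 e^{\frac{3}{2}}}

The integrand splits into summands that can be handled one at a time.
F(u) = 5 \left(- \frac{u^{3}}{4} - \frac{5 u}{2}\right) e^{\frac{3 u}{2}} \cos{\left(- u^{2} + u + \frac{1}{3} \right)} is an antiderivative of f.
Check: d/du[5 \left(- \frac{u^{3}}{4} - \frac{5 u}{2}\right) e^{\frac{3 u}{2}} \cos{\left(- u^{2} + u + \frac{1}{3} \right)}] = - \frac{5 u^{4} e^{\frac{3 u}{2}} \sin{\left(- u^{2} + u + \frac{1}{3} \right)}}{2} + \frac{5 u^{3} e^{\frac{3 u}{2}} \sin{\left(- u^{2} + u + \frac{1}{3} \right)}}{4} - \frac{15 u^{3} e^{\frac{3 u}{2}} \cos{\left(- u^{2} + u + \frac{1}{3} \right)}}{8} - 25 u^{2} e^{\frac{3 u}{2}} \sin{\left(- u^{2} + u + \frac{1}{3} \right)} - \frac{15 u^{2} e^{\frac{3 u}{2}} \cos{\left(- u^{2} + u + \frac{1}{3} \right)}}{4} + \frac{25 u e^{\frac{3 u}{2}} \sin{\left(- u^{2} + u + \frac{1}{3} \right)}}{2} - \frac{75 u e^{\frac{3 u}{2}} \cos{\left(- u^{2} + u + \frac{1}{3} \right)}}{4} - \frac{25 e^{\frac{3 u}{2}} \cos{\left(- u^{2} + u + \frac{1}{3} \right)}}{2} = f(u).
F(-1) = \frac{55 \cos{\left(\frac{5}{3} \right)}}{4 e^{\frac{3}{2}}}; F(-3) = \frac{285 \cos{\left(\frac{35}{3} \right)}}{4 e^{\frac{9}{2}}}.
Integral = F(-1) - F(-3) = - \frac{285 \cos{\left(\frac{35}{3} \right)}}{4 e^{\frac{9}{2}}} + \frac{55 \cos{\left(\frac{5}{3} \right)}}{4 e^{\frac{3}{2}}}.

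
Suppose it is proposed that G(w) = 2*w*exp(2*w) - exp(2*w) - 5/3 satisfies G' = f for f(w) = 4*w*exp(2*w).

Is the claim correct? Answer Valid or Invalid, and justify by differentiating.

d/dw[G] = 4*w*exp(2*w)
This equals f(w) exactly, so the claim holds.

Valid. The derivative of G reproduces f.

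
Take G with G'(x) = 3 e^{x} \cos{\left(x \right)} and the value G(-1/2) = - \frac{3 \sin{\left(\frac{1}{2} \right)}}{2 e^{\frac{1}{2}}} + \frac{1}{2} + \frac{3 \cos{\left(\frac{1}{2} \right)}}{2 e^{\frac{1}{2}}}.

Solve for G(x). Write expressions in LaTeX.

Any candidate G(x) must reproduce the stated G'(x) exactly.
A general antiderivative is \frac{3 e^{x} \sin{\left(x \right)}}{2} + \frac{3 e^{x} \cos{\left(x \right)}}{2} + C.
The condition gives C = - \frac{3 \sin{\left(\frac{1}{2} \right)}}{2 e^{\frac{1}{2}}} + \frac{1}{2} + \frac{3 \cos{\left(\frac{1}{2} \right)}}{2 e^{\frac{1}{2}}} - (- \frac{3 \sin{\left(\frac{1}{2} \right)}}{2 e^{\frac{1}{2}}} + \frac{3 \cos{\left(\frac{1}{2} \right)}}{2 e^{\frac{1}{2}}}) = \frac{1}{2}.
So G(x) = \frac{3 e^{x} \sin{\left(x \right)}}{2} + \frac{3 e^{x} \cos{\left(x \right)}}{2} + \frac{1}{2}.
Check: d/dx[\frac{3 e^{x} \sin{\left(x \right)}}{2} + \frac{3 e^{x} \cos{\left(x \right)}}{2} + \frac{1}{2}] = 3 e^{x} \cos{\left(x \right)} = G'(x).

G(x) = \frac{3 e^{x} \sin{\left(x \right)}}{2} + \frac{3 e^{x} \cos{\left(x \right)}}{2} + \frac{1}{2}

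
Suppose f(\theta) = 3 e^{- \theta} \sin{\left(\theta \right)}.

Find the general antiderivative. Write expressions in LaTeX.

An antiderivative F(\theta) passes only if d/d\theta[F] lands on f(\theta) exactly.
Check: d/d\theta[- \frac{3 \left(\sin{\left(\theta \right)} + \cos{\left(\theta \right)}\right) e^{- \theta}}{2}] = 3 e^{- \theta} \sin{\left(\theta \right)} = f(\theta).

F(\theta) = - \frac{3 \left(\sin{\left(\theta \right)} + \cos{\left(\theta \right)}\right) e^{- \theta}}{2} + C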